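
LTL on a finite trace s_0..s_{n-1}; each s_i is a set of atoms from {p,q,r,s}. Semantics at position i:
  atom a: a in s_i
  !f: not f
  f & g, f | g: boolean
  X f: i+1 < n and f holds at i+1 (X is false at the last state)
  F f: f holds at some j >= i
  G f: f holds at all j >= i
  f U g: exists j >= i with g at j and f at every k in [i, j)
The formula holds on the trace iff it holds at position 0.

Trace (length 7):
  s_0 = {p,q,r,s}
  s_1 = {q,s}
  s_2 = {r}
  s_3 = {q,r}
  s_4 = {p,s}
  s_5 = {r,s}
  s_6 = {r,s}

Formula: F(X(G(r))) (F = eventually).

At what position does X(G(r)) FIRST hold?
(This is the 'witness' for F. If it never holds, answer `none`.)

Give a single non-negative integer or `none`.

s_0={p,q,r,s}: X(G(r))=False G(r)=False r=True
s_1={q,s}: X(G(r))=False G(r)=False r=False
s_2={r}: X(G(r))=False G(r)=False r=True
s_3={q,r}: X(G(r))=False G(r)=False r=True
s_4={p,s}: X(G(r))=True G(r)=False r=False
s_5={r,s}: X(G(r))=True G(r)=True r=True
s_6={r,s}: X(G(r))=False G(r)=True r=True
F(X(G(r))) holds; first witness at position 4.

Answer: 4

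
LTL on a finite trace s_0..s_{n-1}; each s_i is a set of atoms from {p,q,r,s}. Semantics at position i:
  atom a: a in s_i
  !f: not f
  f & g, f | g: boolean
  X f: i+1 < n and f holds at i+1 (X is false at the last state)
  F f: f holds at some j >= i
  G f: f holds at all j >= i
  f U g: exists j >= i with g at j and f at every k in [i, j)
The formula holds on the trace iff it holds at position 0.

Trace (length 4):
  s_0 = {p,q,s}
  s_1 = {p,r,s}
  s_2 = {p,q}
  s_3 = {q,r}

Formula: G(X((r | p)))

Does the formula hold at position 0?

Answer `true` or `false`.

Answer: false

Derivation:
s_0={p,q,s}: G(X((r | p)))=False X((r | p))=True (r | p)=True r=False p=True
s_1={p,r,s}: G(X((r | p)))=False X((r | p))=True (r | p)=True r=True p=True
s_2={p,q}: G(X((r | p)))=False X((r | p))=True (r | p)=True r=False p=True
s_3={q,r}: G(X((r | p)))=False X((r | p))=False (r | p)=True r=True p=False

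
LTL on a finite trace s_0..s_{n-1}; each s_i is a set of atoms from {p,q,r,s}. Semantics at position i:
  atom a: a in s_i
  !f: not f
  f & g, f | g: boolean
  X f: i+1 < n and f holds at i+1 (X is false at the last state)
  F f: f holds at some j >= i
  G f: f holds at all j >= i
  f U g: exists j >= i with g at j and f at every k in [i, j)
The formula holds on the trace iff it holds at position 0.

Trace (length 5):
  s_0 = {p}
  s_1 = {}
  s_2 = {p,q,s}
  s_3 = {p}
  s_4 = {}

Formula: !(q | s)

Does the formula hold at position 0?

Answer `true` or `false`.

Answer: true

Derivation:
s_0={p}: !(q | s)=True (q | s)=False q=False s=False
s_1={}: !(q | s)=True (q | s)=False q=False s=False
s_2={p,q,s}: !(q | s)=False (q | s)=True q=True s=True
s_3={p}: !(q | s)=True (q | s)=False q=False s=False
s_4={}: !(q | s)=True (q | s)=False q=False s=False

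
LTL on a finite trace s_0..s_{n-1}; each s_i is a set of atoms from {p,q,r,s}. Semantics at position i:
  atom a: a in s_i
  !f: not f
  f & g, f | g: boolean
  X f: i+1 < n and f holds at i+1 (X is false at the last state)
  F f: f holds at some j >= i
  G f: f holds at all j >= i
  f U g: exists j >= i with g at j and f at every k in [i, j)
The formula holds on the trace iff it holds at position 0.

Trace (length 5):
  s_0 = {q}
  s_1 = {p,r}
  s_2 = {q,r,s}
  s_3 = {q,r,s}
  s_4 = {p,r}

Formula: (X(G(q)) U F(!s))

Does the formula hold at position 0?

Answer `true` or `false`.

Answer: true

Derivation:
s_0={q}: (X(G(q)) U F(!s))=True X(G(q))=False G(q)=False q=True F(!s)=True !s=True s=False
s_1={p,r}: (X(G(q)) U F(!s))=True X(G(q))=False G(q)=False q=False F(!s)=True !s=True s=False
s_2={q,r,s}: (X(G(q)) U F(!s))=True X(G(q))=False G(q)=False q=True F(!s)=True !s=False s=True
s_3={q,r,s}: (X(G(q)) U F(!s))=True X(G(q))=False G(q)=False q=True F(!s)=True !s=False s=True
s_4={p,r}: (X(G(q)) U F(!s))=True X(G(q))=False G(q)=False q=False F(!s)=True !s=True s=False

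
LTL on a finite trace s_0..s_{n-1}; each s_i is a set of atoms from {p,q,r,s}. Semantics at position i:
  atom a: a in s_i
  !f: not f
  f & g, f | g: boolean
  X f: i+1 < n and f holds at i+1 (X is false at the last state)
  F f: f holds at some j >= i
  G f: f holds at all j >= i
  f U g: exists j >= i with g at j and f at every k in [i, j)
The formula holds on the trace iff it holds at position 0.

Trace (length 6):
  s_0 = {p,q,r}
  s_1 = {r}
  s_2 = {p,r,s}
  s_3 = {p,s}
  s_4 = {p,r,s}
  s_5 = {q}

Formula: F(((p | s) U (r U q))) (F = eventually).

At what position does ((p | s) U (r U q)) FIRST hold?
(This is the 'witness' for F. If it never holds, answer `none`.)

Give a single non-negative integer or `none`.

Answer: 0

Derivation:
s_0={p,q,r}: ((p | s) U (r U q))=True (p | s)=True p=True s=False (r U q)=True r=True q=True
s_1={r}: ((p | s) U (r U q))=False (p | s)=False p=False s=False (r U q)=False r=True q=False
s_2={p,r,s}: ((p | s) U (r U q))=True (p | s)=True p=True s=True (r U q)=False r=True q=False
s_3={p,s}: ((p | s) U (r U q))=True (p | s)=True p=True s=True (r U q)=False r=False q=False
s_4={p,r,s}: ((p | s) U (r U q))=True (p | s)=True p=True s=True (r U q)=True r=True q=False
s_5={q}: ((p | s) U (r U q))=True (p | s)=False p=False s=False (r U q)=True r=False q=True
F(((p | s) U (r U q))) holds; first witness at position 0.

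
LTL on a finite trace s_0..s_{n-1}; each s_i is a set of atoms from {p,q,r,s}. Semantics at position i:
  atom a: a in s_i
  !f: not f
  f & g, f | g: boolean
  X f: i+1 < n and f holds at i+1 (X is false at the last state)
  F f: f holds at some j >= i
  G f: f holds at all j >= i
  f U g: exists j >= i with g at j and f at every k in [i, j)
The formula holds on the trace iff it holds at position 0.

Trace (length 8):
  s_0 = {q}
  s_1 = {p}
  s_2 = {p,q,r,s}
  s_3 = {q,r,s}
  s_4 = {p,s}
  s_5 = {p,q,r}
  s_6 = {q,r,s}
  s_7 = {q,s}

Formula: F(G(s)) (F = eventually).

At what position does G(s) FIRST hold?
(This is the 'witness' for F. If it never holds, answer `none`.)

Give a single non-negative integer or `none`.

Answer: 6

Derivation:
s_0={q}: G(s)=False s=False
s_1={p}: G(s)=False s=False
s_2={p,q,r,s}: G(s)=False s=True
s_3={q,r,s}: G(s)=False s=True
s_4={p,s}: G(s)=False s=True
s_5={p,q,r}: G(s)=False s=False
s_6={q,r,s}: G(s)=True s=True
s_7={q,s}: G(s)=True s=True
F(G(s)) holds; first witness at position 6.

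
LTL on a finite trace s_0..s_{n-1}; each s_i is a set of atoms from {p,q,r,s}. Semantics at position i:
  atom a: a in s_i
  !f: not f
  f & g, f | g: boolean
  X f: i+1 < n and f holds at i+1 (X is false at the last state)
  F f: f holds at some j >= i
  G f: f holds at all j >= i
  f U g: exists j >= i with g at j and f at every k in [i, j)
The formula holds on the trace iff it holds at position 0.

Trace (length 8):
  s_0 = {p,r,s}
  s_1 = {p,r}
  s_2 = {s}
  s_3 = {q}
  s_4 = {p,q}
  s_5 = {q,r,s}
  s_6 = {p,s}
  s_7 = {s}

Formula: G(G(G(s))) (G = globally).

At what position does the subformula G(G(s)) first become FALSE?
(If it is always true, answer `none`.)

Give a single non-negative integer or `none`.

s_0={p,r,s}: G(G(s))=False G(s)=False s=True
s_1={p,r}: G(G(s))=False G(s)=False s=False
s_2={s}: G(G(s))=False G(s)=False s=True
s_3={q}: G(G(s))=False G(s)=False s=False
s_4={p,q}: G(G(s))=False G(s)=False s=False
s_5={q,r,s}: G(G(s))=True G(s)=True s=True
s_6={p,s}: G(G(s))=True G(s)=True s=True
s_7={s}: G(G(s))=True G(s)=True s=True
G(G(G(s))) holds globally = False
First violation at position 0.

Answer: 0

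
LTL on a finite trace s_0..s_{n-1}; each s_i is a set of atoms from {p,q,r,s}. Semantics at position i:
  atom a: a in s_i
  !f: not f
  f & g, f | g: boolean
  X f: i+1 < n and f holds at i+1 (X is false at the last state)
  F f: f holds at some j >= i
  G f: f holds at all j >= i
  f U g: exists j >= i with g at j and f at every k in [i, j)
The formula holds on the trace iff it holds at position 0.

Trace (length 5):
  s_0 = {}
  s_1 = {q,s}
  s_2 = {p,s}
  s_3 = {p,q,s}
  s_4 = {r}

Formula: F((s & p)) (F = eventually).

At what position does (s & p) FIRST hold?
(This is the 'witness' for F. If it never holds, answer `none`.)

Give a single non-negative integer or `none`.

Answer: 2

Derivation:
s_0={}: (s & p)=False s=False p=False
s_1={q,s}: (s & p)=False s=True p=False
s_2={p,s}: (s & p)=True s=True p=True
s_3={p,q,s}: (s & p)=True s=True p=True
s_4={r}: (s & p)=False s=False p=False
F((s & p)) holds; first witness at position 2.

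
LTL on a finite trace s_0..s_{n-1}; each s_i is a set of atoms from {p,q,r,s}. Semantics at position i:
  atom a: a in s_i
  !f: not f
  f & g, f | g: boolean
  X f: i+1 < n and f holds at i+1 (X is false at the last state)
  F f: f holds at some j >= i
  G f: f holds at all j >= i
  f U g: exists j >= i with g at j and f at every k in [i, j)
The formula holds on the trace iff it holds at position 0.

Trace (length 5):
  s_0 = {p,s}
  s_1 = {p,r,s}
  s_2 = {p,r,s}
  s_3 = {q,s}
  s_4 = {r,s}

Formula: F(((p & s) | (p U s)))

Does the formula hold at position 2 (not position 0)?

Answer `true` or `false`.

Answer: true

Derivation:
s_0={p,s}: F(((p & s) | (p U s)))=True ((p & s) | (p U s))=True (p & s)=True p=True s=True (p U s)=True
s_1={p,r,s}: F(((p & s) | (p U s)))=True ((p & s) | (p U s))=True (p & s)=True p=True s=True (p U s)=True
s_2={p,r,s}: F(((p & s) | (p U s)))=True ((p & s) | (p U s))=True (p & s)=True p=True s=True (p U s)=True
s_3={q,s}: F(((p & s) | (p U s)))=True ((p & s) | (p U s))=True (p & s)=False p=False s=True (p U s)=True
s_4={r,s}: F(((p & s) | (p U s)))=True ((p & s) | (p U s))=True (p & s)=False p=False s=True (p U s)=True
Evaluating at position 2: result = True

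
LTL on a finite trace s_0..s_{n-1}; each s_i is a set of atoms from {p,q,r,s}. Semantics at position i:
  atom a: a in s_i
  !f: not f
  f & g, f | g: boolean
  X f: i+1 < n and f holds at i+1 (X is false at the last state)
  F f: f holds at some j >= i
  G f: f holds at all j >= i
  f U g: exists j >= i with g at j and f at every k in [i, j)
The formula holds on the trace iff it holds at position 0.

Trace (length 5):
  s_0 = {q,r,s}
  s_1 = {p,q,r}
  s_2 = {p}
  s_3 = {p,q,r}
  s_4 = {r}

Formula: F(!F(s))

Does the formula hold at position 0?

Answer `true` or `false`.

Answer: true

Derivation:
s_0={q,r,s}: F(!F(s))=True !F(s)=False F(s)=True s=True
s_1={p,q,r}: F(!F(s))=True !F(s)=True F(s)=False s=False
s_2={p}: F(!F(s))=True !F(s)=True F(s)=False s=False
s_3={p,q,r}: F(!F(s))=True !F(s)=True F(s)=False s=False
s_4={r}: F(!F(s))=True !F(s)=True F(s)=False s=False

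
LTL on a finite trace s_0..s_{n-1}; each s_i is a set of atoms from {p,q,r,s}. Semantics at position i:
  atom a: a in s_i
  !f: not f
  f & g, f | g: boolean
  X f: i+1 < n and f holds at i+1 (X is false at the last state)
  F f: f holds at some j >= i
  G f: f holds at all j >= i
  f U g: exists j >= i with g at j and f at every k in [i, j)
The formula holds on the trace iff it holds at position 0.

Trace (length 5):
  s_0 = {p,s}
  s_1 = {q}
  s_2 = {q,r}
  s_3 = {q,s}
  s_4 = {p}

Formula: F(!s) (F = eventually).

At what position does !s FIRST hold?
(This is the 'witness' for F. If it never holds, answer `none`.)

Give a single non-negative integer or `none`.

s_0={p,s}: !s=False s=True
s_1={q}: !s=True s=False
s_2={q,r}: !s=True s=False
s_3={q,s}: !s=False s=True
s_4={p}: !s=True s=False
F(!s) holds; first witness at position 1.

Answer: 1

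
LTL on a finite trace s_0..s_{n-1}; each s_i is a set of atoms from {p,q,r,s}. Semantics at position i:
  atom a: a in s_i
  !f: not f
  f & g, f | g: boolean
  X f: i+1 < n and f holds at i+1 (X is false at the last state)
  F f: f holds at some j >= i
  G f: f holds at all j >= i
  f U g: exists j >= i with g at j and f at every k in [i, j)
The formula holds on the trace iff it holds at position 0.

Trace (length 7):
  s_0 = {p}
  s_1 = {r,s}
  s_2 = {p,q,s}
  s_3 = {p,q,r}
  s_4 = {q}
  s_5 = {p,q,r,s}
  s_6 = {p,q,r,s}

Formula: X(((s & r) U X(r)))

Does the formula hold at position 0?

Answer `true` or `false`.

s_0={p}: X(((s & r) U X(r)))=True ((s & r) U X(r))=True (s & r)=False s=False r=False X(r)=True
s_1={r,s}: X(((s & r) U X(r)))=True ((s & r) U X(r))=True (s & r)=True s=True r=True X(r)=False
s_2={p,q,s}: X(((s & r) U X(r)))=False ((s & r) U X(r))=True (s & r)=False s=True r=False X(r)=True
s_3={p,q,r}: X(((s & r) U X(r)))=True ((s & r) U X(r))=False (s & r)=False s=False r=True X(r)=False
s_4={q}: X(((s & r) U X(r)))=True ((s & r) U X(r))=True (s & r)=False s=False r=False X(r)=True
s_5={p,q,r,s}: X(((s & r) U X(r)))=False ((s & r) U X(r))=True (s & r)=True s=True r=True X(r)=True
s_6={p,q,r,s}: X(((s & r) U X(r)))=False ((s & r) U X(r))=False (s & r)=True s=True r=True X(r)=False

Answer: true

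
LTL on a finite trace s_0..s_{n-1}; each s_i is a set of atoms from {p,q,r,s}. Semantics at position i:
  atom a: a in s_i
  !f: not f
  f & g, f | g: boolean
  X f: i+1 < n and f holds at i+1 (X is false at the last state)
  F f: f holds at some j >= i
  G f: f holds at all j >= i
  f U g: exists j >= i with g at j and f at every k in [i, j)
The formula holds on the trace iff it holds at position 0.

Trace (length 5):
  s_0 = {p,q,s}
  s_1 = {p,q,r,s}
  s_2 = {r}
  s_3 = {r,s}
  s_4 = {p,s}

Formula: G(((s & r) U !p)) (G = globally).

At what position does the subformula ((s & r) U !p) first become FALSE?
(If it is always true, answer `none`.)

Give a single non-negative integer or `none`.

s_0={p,q,s}: ((s & r) U !p)=False (s & r)=False s=True r=False !p=False p=True
s_1={p,q,r,s}: ((s & r) U !p)=True (s & r)=True s=True r=True !p=False p=True
s_2={r}: ((s & r) U !p)=True (s & r)=False s=False r=True !p=True p=False
s_3={r,s}: ((s & r) U !p)=True (s & r)=True s=True r=True !p=True p=False
s_4={p,s}: ((s & r) U !p)=False (s & r)=False s=True r=False !p=False p=True
G(((s & r) U !p)) holds globally = False
First violation at position 0.

Answer: 0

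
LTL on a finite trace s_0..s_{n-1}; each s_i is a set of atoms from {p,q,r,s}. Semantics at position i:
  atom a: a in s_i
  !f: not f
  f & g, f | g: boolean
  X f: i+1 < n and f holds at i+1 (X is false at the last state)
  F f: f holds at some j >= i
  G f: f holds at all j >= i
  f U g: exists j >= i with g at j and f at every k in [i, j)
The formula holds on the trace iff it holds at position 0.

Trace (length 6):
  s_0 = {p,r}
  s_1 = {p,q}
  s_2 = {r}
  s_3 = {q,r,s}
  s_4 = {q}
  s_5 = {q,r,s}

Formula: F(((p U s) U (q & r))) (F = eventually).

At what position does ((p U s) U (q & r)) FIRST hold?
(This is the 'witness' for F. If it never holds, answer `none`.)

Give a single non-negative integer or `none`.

Answer: 3

Derivation:
s_0={p,r}: ((p U s) U (q & r))=False (p U s)=False p=True s=False (q & r)=False q=False r=True
s_1={p,q}: ((p U s) U (q & r))=False (p U s)=False p=True s=False (q & r)=False q=True r=False
s_2={r}: ((p U s) U (q & r))=False (p U s)=False p=False s=False (q & r)=False q=False r=True
s_3={q,r,s}: ((p U s) U (q & r))=True (p U s)=True p=False s=True (q & r)=True q=True r=True
s_4={q}: ((p U s) U (q & r))=False (p U s)=False p=False s=False (q & r)=False q=True r=False
s_5={q,r,s}: ((p U s) U (q & r))=True (p U s)=True p=False s=True (q & r)=True q=True r=True
F(((p U s) U (q & r))) holds; first witness at position 3.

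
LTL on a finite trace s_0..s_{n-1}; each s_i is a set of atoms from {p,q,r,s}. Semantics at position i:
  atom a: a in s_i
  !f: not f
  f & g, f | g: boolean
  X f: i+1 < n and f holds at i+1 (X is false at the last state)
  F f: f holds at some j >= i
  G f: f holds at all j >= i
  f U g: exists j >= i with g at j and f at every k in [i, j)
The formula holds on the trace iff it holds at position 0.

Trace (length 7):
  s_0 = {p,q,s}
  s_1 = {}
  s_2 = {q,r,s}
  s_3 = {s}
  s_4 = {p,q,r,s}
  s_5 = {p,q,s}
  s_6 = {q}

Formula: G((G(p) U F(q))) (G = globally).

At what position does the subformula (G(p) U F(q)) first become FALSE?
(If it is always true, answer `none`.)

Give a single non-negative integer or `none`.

s_0={p,q,s}: (G(p) U F(q))=True G(p)=False p=True F(q)=True q=True
s_1={}: (G(p) U F(q))=True G(p)=False p=False F(q)=True q=False
s_2={q,r,s}: (G(p) U F(q))=True G(p)=False p=False F(q)=True q=True
s_3={s}: (G(p) U F(q))=True G(p)=False p=False F(q)=True q=False
s_4={p,q,r,s}: (G(p) U F(q))=True G(p)=False p=True F(q)=True q=True
s_5={p,q,s}: (G(p) U F(q))=True G(p)=False p=True F(q)=True q=True
s_6={q}: (G(p) U F(q))=True G(p)=False p=False F(q)=True q=True
G((G(p) U F(q))) holds globally = True
No violation — formula holds at every position.

Answer: none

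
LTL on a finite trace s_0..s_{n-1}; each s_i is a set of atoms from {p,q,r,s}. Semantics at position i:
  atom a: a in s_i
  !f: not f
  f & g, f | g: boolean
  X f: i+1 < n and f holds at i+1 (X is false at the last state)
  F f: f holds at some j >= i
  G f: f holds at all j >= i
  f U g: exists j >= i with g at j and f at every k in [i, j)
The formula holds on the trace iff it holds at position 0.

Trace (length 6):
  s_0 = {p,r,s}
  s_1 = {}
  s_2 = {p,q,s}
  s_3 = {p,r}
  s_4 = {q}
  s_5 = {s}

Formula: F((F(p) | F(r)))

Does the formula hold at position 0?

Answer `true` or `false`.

Answer: true

Derivation:
s_0={p,r,s}: F((F(p) | F(r)))=True (F(p) | F(r))=True F(p)=True p=True F(r)=True r=True
s_1={}: F((F(p) | F(r)))=True (F(p) | F(r))=True F(p)=True p=False F(r)=True r=False
s_2={p,q,s}: F((F(p) | F(r)))=True (F(p) | F(r))=True F(p)=True p=True F(r)=True r=False
s_3={p,r}: F((F(p) | F(r)))=True (F(p) | F(r))=True F(p)=True p=True F(r)=True r=True
s_4={q}: F((F(p) | F(r)))=False (F(p) | F(r))=False F(p)=False p=False F(r)=False r=False
s_5={s}: F((F(p) | F(r)))=False (F(p) | F(r))=False F(p)=False p=False F(r)=False r=False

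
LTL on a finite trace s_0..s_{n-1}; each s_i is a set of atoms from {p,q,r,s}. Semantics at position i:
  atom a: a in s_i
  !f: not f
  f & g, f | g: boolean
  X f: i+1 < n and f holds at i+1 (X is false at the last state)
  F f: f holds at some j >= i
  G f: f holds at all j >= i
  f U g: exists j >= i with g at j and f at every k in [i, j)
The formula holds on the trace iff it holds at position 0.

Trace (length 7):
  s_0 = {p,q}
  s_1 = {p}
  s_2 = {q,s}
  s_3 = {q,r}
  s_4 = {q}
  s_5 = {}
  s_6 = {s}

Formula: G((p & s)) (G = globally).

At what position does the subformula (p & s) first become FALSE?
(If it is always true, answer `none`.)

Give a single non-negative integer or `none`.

s_0={p,q}: (p & s)=False p=True s=False
s_1={p}: (p & s)=False p=True s=False
s_2={q,s}: (p & s)=False p=False s=True
s_3={q,r}: (p & s)=False p=False s=False
s_4={q}: (p & s)=False p=False s=False
s_5={}: (p & s)=False p=False s=False
s_6={s}: (p & s)=False p=False s=True
G((p & s)) holds globally = False
First violation at position 0.

Answer: 0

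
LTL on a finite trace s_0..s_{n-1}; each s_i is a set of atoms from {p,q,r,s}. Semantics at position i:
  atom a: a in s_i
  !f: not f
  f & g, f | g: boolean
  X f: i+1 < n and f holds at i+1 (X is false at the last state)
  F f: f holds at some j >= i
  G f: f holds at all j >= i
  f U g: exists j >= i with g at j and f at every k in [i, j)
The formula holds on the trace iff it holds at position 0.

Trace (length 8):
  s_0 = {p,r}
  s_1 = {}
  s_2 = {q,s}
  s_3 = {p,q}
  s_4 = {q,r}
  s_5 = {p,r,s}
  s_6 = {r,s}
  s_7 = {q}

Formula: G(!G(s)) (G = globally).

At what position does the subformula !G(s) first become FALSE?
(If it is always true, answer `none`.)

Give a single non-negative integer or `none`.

s_0={p,r}: !G(s)=True G(s)=False s=False
s_1={}: !G(s)=True G(s)=False s=False
s_2={q,s}: !G(s)=True G(s)=False s=True
s_3={p,q}: !G(s)=True G(s)=False s=False
s_4={q,r}: !G(s)=True G(s)=False s=False
s_5={p,r,s}: !G(s)=True G(s)=False s=True
s_6={r,s}: !G(s)=True G(s)=False s=True
s_7={q}: !G(s)=True G(s)=False s=False
G(!G(s)) holds globally = True
No violation — formula holds at every position.

Answer: none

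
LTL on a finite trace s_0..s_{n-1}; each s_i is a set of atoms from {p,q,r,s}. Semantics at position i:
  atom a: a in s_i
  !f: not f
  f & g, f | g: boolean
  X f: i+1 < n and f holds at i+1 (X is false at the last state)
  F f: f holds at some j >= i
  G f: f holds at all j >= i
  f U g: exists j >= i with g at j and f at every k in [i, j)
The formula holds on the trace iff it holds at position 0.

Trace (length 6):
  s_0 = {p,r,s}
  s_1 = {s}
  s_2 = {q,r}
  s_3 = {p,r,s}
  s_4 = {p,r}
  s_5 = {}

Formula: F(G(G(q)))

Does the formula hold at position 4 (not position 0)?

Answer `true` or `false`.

Answer: false

Derivation:
s_0={p,r,s}: F(G(G(q)))=False G(G(q))=False G(q)=False q=False
s_1={s}: F(G(G(q)))=False G(G(q))=False G(q)=False q=False
s_2={q,r}: F(G(G(q)))=False G(G(q))=False G(q)=False q=True
s_3={p,r,s}: F(G(G(q)))=False G(G(q))=False G(q)=False q=False
s_4={p,r}: F(G(G(q)))=False G(G(q))=False G(q)=False q=False
s_5={}: F(G(G(q)))=False G(G(q))=False G(q)=False q=False
Evaluating at position 4: result = False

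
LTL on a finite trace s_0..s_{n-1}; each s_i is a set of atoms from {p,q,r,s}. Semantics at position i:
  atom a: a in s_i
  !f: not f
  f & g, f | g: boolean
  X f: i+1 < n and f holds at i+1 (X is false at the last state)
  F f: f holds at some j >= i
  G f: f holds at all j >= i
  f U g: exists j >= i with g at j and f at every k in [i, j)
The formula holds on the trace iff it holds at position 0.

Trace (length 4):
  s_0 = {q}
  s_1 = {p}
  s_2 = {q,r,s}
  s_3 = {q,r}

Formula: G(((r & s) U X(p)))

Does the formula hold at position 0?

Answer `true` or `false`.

s_0={q}: G(((r & s) U X(p)))=False ((r & s) U X(p))=True (r & s)=False r=False s=False X(p)=True p=False
s_1={p}: G(((r & s) U X(p)))=False ((r & s) U X(p))=False (r & s)=False r=False s=False X(p)=False p=True
s_2={q,r,s}: G(((r & s) U X(p)))=False ((r & s) U X(p))=False (r & s)=True r=True s=True X(p)=False p=False
s_3={q,r}: G(((r & s) U X(p)))=False ((r & s) U X(p))=False (r & s)=False r=True s=False X(p)=False p=False

Answer: false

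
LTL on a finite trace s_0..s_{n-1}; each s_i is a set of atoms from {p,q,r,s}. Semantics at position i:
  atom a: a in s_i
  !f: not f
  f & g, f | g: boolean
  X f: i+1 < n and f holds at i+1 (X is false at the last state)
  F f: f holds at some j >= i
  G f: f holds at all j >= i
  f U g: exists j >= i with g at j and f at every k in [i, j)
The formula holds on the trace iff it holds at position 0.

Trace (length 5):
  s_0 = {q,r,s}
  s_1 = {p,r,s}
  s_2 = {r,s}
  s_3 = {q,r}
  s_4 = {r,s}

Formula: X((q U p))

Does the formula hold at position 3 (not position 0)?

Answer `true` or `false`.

s_0={q,r,s}: X((q U p))=True (q U p)=True q=True p=False
s_1={p,r,s}: X((q U p))=False (q U p)=True q=False p=True
s_2={r,s}: X((q U p))=False (q U p)=False q=False p=False
s_3={q,r}: X((q U p))=False (q U p)=False q=True p=False
s_4={r,s}: X((q U p))=False (q U p)=False q=False p=False
Evaluating at position 3: result = False

Answer: false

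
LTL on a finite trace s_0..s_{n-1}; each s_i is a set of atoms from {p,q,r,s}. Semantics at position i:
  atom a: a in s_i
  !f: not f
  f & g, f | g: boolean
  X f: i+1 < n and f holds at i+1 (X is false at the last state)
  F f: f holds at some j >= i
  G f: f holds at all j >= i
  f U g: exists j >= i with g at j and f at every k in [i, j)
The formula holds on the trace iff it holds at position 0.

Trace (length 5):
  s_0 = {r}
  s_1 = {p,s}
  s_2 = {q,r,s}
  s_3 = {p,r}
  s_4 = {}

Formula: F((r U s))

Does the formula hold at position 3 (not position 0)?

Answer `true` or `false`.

s_0={r}: F((r U s))=True (r U s)=True r=True s=False
s_1={p,s}: F((r U s))=True (r U s)=True r=False s=True
s_2={q,r,s}: F((r U s))=True (r U s)=True r=True s=True
s_3={p,r}: F((r U s))=False (r U s)=False r=True s=False
s_4={}: F((r U s))=False (r U s)=False r=False s=False
Evaluating at position 3: result = False

Answer: false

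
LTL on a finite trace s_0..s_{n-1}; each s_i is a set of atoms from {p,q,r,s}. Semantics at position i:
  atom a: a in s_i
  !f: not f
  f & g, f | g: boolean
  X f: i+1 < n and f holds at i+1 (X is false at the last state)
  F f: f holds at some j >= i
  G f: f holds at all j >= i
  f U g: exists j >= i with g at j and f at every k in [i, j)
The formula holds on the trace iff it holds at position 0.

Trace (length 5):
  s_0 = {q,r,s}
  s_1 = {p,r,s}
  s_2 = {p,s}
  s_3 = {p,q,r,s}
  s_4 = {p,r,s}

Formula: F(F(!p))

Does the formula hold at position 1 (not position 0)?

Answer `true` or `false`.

s_0={q,r,s}: F(F(!p))=True F(!p)=True !p=True p=False
s_1={p,r,s}: F(F(!p))=False F(!p)=False !p=False p=True
s_2={p,s}: F(F(!p))=False F(!p)=False !p=False p=True
s_3={p,q,r,s}: F(F(!p))=False F(!p)=False !p=False p=True
s_4={p,r,s}: F(F(!p))=False F(!p)=False !p=False p=True
Evaluating at position 1: result = False

Answer: false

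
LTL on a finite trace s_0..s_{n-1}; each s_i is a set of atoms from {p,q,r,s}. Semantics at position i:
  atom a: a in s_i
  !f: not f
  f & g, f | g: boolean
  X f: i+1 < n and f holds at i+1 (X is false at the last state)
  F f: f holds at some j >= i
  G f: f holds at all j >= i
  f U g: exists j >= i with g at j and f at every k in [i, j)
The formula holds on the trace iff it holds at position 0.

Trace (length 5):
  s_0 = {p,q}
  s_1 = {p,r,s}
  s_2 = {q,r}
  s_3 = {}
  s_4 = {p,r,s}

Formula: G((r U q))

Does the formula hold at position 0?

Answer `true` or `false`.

s_0={p,q}: G((r U q))=False (r U q)=True r=False q=True
s_1={p,r,s}: G((r U q))=False (r U q)=True r=True q=False
s_2={q,r}: G((r U q))=False (r U q)=True r=True q=True
s_3={}: G((r U q))=False (r U q)=False r=False q=False
s_4={p,r,s}: G((r U q))=False (r U q)=False r=True q=False

Answer: false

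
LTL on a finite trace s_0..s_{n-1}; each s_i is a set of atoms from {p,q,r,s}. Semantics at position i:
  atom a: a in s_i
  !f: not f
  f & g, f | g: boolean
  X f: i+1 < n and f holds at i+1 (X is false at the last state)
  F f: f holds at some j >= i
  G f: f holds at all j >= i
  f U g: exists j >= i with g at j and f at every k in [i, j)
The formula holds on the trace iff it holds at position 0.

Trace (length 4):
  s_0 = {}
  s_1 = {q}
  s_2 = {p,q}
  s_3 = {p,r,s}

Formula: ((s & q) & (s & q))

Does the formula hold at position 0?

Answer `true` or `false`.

Answer: false

Derivation:
s_0={}: ((s & q) & (s & q))=False (s & q)=False s=False q=False
s_1={q}: ((s & q) & (s & q))=False (s & q)=False s=False q=True
s_2={p,q}: ((s & q) & (s & q))=False (s & q)=False s=False q=True
s_3={p,r,s}: ((s & q) & (s & q))=False (s & q)=False s=True q=False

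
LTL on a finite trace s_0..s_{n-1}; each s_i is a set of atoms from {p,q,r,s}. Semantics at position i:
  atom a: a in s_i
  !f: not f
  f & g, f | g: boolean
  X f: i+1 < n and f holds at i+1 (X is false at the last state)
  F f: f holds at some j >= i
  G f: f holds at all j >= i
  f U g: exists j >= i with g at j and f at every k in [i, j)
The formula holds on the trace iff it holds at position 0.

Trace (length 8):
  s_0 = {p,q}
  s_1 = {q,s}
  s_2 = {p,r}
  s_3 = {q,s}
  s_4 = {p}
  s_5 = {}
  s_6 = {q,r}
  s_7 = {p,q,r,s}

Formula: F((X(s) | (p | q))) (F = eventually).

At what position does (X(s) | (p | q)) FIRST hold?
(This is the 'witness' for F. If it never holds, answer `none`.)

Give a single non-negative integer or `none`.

Answer: 0

Derivation:
s_0={p,q}: (X(s) | (p | q))=True X(s)=True s=False (p | q)=True p=True q=True
s_1={q,s}: (X(s) | (p | q))=True X(s)=False s=True (p | q)=True p=False q=True
s_2={p,r}: (X(s) | (p | q))=True X(s)=True s=False (p | q)=True p=True q=False
s_3={q,s}: (X(s) | (p | q))=True X(s)=False s=True (p | q)=True p=False q=True
s_4={p}: (X(s) | (p | q))=True X(s)=False s=False (p | q)=True p=True q=False
s_5={}: (X(s) | (p | q))=False X(s)=False s=False (p | q)=False p=False q=False
s_6={q,r}: (X(s) | (p | q))=True X(s)=True s=False (p | q)=True p=False q=True
s_7={p,q,r,s}: (X(s) | (p | q))=True X(s)=False s=True (p | q)=True p=True q=True
F((X(s) | (p | q))) holds; first witness at position 0.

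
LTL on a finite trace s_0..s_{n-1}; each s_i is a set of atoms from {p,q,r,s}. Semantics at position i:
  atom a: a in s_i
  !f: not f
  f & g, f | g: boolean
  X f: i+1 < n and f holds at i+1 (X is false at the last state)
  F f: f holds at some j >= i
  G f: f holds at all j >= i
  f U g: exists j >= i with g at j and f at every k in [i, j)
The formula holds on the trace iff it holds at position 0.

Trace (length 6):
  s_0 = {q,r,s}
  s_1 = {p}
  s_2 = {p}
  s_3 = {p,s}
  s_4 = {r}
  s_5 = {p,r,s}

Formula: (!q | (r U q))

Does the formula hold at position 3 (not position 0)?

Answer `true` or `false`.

s_0={q,r,s}: (!q | (r U q))=True !q=False q=True (r U q)=True r=True
s_1={p}: (!q | (r U q))=True !q=True q=False (r U q)=False r=False
s_2={p}: (!q | (r U q))=True !q=True q=False (r U q)=False r=False
s_3={p,s}: (!q | (r U q))=True !q=True q=False (r U q)=False r=False
s_4={r}: (!q | (r U q))=True !q=True q=False (r U q)=False r=True
s_5={p,r,s}: (!q | (r U q))=True !q=True q=False (r U q)=False r=True
Evaluating at position 3: result = True

Answer: true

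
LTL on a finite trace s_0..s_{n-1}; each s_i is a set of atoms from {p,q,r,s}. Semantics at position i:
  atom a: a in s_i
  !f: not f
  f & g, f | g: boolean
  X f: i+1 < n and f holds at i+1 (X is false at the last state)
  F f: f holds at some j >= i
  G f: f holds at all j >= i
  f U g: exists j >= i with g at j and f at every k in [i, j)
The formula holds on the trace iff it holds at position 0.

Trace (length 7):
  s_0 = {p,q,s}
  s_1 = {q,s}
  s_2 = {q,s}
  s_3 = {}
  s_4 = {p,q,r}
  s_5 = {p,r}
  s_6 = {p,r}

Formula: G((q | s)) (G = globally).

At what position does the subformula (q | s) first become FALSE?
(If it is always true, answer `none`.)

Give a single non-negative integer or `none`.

Answer: 3

Derivation:
s_0={p,q,s}: (q | s)=True q=True s=True
s_1={q,s}: (q | s)=True q=True s=True
s_2={q,s}: (q | s)=True q=True s=True
s_3={}: (q | s)=False q=False s=False
s_4={p,q,r}: (q | s)=True q=True s=False
s_5={p,r}: (q | s)=False q=False s=False
s_6={p,r}: (q | s)=False q=False s=False
G((q | s)) holds globally = False
First violation at position 3.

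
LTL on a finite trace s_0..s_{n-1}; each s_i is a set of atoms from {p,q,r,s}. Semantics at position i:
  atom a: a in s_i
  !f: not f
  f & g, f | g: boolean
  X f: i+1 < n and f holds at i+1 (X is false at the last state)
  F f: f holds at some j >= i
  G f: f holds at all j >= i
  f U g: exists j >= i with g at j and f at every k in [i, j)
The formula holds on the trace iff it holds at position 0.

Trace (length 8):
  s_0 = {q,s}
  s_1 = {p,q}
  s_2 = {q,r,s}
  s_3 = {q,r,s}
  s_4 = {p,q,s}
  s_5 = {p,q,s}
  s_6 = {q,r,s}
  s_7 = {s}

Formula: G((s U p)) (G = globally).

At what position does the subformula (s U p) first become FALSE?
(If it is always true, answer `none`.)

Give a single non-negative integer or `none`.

Answer: 6

Derivation:
s_0={q,s}: (s U p)=True s=True p=False
s_1={p,q}: (s U p)=True s=False p=True
s_2={q,r,s}: (s U p)=True s=True p=False
s_3={q,r,s}: (s U p)=True s=True p=False
s_4={p,q,s}: (s U p)=True s=True p=True
s_5={p,q,s}: (s U p)=True s=True p=True
s_6={q,r,s}: (s U p)=False s=True p=False
s_7={s}: (s U p)=False s=True p=False
G((s U p)) holds globally = False
First violation at position 6.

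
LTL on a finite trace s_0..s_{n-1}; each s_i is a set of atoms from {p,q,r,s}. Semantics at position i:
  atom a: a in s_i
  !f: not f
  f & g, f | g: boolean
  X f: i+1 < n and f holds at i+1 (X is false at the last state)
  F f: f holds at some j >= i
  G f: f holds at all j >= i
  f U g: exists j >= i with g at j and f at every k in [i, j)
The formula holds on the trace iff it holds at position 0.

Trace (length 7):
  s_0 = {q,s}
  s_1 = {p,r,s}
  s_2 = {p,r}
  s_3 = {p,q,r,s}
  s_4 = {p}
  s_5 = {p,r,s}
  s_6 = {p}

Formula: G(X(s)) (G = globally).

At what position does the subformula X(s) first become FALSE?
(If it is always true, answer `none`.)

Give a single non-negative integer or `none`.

Answer: 1

Derivation:
s_0={q,s}: X(s)=True s=True
s_1={p,r,s}: X(s)=False s=True
s_2={p,r}: X(s)=True s=False
s_3={p,q,r,s}: X(s)=False s=True
s_4={p}: X(s)=True s=False
s_5={p,r,s}: X(s)=False s=True
s_6={p}: X(s)=False s=False
G(X(s)) holds globally = False
First violation at position 1.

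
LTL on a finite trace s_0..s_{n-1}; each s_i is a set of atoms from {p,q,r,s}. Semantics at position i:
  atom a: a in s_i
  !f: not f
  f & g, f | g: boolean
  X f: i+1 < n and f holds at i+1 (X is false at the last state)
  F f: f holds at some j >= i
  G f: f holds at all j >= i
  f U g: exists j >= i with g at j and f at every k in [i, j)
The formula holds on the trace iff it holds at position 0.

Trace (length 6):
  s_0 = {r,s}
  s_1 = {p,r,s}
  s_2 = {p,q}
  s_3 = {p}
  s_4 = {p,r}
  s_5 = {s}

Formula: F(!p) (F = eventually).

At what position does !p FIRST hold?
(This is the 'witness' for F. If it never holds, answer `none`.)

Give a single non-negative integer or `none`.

s_0={r,s}: !p=True p=False
s_1={p,r,s}: !p=False p=True
s_2={p,q}: !p=False p=True
s_3={p}: !p=False p=True
s_4={p,r}: !p=False p=True
s_5={s}: !p=True p=False
F(!p) holds; first witness at position 0.

Answer: 0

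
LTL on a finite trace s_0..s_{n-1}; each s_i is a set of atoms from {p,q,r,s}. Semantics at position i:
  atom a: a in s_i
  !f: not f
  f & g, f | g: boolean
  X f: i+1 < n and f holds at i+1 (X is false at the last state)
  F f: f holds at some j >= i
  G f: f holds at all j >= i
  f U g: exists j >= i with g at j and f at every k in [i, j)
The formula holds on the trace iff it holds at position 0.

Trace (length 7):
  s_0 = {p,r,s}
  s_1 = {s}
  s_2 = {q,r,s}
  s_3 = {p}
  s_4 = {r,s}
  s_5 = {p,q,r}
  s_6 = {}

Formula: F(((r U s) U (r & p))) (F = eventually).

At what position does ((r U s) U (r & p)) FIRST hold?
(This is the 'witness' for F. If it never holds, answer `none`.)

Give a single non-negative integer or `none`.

s_0={p,r,s}: ((r U s) U (r & p))=True (r U s)=True r=True s=True (r & p)=True p=True
s_1={s}: ((r U s) U (r & p))=False (r U s)=True r=False s=True (r & p)=False p=False
s_2={q,r,s}: ((r U s) U (r & p))=False (r U s)=True r=True s=True (r & p)=False p=False
s_3={p}: ((r U s) U (r & p))=False (r U s)=False r=False s=False (r & p)=False p=True
s_4={r,s}: ((r U s) U (r & p))=True (r U s)=True r=True s=True (r & p)=False p=False
s_5={p,q,r}: ((r U s) U (r & p))=True (r U s)=False r=True s=False (r & p)=True p=True
s_6={}: ((r U s) U (r & p))=False (r U s)=False r=False s=False (r & p)=False p=False
F(((r U s) U (r & p))) holds; first witness at position 0.

Answer: 0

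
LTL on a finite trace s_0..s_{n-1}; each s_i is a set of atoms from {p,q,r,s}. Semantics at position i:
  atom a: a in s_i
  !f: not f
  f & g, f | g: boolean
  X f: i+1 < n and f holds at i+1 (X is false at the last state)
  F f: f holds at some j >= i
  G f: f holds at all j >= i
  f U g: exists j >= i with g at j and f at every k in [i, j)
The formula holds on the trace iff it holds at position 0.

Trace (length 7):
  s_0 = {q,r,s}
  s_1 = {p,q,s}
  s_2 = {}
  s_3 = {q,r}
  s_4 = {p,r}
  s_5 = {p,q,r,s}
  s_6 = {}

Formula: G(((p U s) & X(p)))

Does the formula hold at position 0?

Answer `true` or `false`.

Answer: false

Derivation:
s_0={q,r,s}: G(((p U s) & X(p)))=False ((p U s) & X(p))=True (p U s)=True p=False s=True X(p)=True
s_1={p,q,s}: G(((p U s) & X(p)))=False ((p U s) & X(p))=False (p U s)=True p=True s=True X(p)=False
s_2={}: G(((p U s) & X(p)))=False ((p U s) & X(p))=False (p U s)=False p=False s=False X(p)=False
s_3={q,r}: G(((p U s) & X(p)))=False ((p U s) & X(p))=False (p U s)=False p=False s=False X(p)=True
s_4={p,r}: G(((p U s) & X(p)))=False ((p U s) & X(p))=True (p U s)=True p=True s=False X(p)=True
s_5={p,q,r,s}: G(((p U s) & X(p)))=False ((p U s) & X(p))=False (p U s)=True p=True s=True X(p)=False
s_6={}: G(((p U s) & X(p)))=False ((p U s) & X(p))=False (p U s)=False p=False s=False X(p)=False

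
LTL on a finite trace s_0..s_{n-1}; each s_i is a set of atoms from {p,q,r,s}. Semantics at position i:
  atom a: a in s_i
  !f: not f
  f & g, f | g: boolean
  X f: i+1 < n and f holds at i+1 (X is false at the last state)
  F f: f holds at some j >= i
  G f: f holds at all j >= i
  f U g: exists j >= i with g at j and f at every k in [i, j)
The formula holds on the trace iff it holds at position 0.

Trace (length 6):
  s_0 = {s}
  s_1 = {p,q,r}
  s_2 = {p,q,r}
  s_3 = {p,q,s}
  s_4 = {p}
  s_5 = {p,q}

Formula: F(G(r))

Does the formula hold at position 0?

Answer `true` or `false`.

Answer: false

Derivation:
s_0={s}: F(G(r))=False G(r)=False r=False
s_1={p,q,r}: F(G(r))=False G(r)=False r=True
s_2={p,q,r}: F(G(r))=False G(r)=False r=True
s_3={p,q,s}: F(G(r))=False G(r)=False r=False
s_4={p}: F(G(r))=False G(r)=False r=False
s_5={p,q}: F(G(r))=False G(r)=False r=False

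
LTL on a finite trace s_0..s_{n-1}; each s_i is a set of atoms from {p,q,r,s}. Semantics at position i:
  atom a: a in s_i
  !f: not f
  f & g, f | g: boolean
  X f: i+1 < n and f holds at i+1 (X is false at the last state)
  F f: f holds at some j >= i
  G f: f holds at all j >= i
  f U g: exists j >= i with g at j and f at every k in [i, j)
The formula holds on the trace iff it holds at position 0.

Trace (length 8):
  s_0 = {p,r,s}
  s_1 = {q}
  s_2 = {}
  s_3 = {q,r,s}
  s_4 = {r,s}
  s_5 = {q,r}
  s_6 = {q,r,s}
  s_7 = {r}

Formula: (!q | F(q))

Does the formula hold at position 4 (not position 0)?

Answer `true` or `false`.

s_0={p,r,s}: (!q | F(q))=True !q=True q=False F(q)=True
s_1={q}: (!q | F(q))=True !q=False q=True F(q)=True
s_2={}: (!q | F(q))=True !q=True q=False F(q)=True
s_3={q,r,s}: (!q | F(q))=True !q=False q=True F(q)=True
s_4={r,s}: (!q | F(q))=True !q=True q=False F(q)=True
s_5={q,r}: (!q | F(q))=True !q=False q=True F(q)=True
s_6={q,r,s}: (!q | F(q))=True !q=False q=True F(q)=True
s_7={r}: (!q | F(q))=True !q=True q=False F(q)=False
Evaluating at position 4: result = True

Answer: true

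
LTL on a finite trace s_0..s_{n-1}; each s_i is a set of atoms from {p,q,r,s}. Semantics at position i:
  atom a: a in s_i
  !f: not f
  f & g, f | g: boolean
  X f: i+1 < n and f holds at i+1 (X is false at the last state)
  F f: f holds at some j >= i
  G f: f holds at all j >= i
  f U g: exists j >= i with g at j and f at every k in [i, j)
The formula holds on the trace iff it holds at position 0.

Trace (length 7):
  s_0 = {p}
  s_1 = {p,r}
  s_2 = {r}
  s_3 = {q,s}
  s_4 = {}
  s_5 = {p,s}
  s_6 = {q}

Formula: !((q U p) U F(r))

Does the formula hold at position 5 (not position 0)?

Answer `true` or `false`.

Answer: true

Derivation:
s_0={p}: !((q U p) U F(r))=False ((q U p) U F(r))=True (q U p)=True q=False p=True F(r)=True r=False
s_1={p,r}: !((q U p) U F(r))=False ((q U p) U F(r))=True (q U p)=True q=False p=True F(r)=True r=True
s_2={r}: !((q U p) U F(r))=False ((q U p) U F(r))=True (q U p)=False q=False p=False F(r)=True r=True
s_3={q,s}: !((q U p) U F(r))=True ((q U p) U F(r))=False (q U p)=False q=True p=False F(r)=False r=False
s_4={}: !((q U p) U F(r))=True ((q U p) U F(r))=False (q U p)=False q=False p=False F(r)=False r=False
s_5={p,s}: !((q U p) U F(r))=True ((q U p) U F(r))=False (q U p)=True q=False p=True F(r)=False r=False
s_6={q}: !((q U p) U F(r))=True ((q U p) U F(r))=False (q U p)=False q=True p=False F(r)=False r=False
Evaluating at position 5: result = True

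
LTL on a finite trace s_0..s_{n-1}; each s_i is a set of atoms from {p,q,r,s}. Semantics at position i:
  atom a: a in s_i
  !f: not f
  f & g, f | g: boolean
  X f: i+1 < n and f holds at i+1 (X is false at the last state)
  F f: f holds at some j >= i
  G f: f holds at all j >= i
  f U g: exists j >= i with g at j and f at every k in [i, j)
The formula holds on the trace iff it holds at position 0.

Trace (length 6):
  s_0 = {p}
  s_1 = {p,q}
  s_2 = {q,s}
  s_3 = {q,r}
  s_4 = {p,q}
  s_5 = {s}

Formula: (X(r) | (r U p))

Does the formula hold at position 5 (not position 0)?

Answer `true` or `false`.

s_0={p}: (X(r) | (r U p))=True X(r)=False r=False (r U p)=True p=True
s_1={p,q}: (X(r) | (r U p))=True X(r)=False r=False (r U p)=True p=True
s_2={q,s}: (X(r) | (r U p))=True X(r)=True r=False (r U p)=False p=False
s_3={q,r}: (X(r) | (r U p))=True X(r)=False r=True (r U p)=True p=False
s_4={p,q}: (X(r) | (r U p))=True X(r)=False r=False (r U p)=True p=True
s_5={s}: (X(r) | (r U p))=False X(r)=False r=False (r U p)=False p=False
Evaluating at position 5: result = False

Answer: false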